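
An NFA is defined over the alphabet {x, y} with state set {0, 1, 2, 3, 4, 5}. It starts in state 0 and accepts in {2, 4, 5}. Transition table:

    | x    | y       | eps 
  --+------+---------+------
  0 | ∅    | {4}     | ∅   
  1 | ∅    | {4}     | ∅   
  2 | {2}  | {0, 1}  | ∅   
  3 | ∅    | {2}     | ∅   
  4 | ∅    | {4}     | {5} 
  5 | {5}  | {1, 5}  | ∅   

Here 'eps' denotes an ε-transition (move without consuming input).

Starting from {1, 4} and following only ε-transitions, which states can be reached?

{1, 4, 5}

Begin with {1, 4}.
ε-move 4 → 5; add 5.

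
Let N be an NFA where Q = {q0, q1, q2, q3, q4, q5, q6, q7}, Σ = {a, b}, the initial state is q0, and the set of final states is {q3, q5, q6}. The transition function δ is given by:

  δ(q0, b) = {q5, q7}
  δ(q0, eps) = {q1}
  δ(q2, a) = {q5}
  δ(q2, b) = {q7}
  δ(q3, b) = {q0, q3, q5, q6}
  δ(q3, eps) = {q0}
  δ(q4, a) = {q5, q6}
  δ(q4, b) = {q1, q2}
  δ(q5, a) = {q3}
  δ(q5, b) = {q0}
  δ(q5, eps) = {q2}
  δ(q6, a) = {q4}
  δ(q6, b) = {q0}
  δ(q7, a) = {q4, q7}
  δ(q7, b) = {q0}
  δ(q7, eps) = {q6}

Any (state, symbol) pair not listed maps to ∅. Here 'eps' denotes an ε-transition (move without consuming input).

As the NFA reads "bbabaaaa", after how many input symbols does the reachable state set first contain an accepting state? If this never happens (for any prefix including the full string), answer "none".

Start: ε-closure({q0}) = {q0, q1}.
Read 'b': q0→{q5, q7}, q1→∅; union {q5, q7}; ε-closure = {q2, q5, q6, q7}.
None of the earlier sets intersect F, but {q2, q5, q6, q7} does.

1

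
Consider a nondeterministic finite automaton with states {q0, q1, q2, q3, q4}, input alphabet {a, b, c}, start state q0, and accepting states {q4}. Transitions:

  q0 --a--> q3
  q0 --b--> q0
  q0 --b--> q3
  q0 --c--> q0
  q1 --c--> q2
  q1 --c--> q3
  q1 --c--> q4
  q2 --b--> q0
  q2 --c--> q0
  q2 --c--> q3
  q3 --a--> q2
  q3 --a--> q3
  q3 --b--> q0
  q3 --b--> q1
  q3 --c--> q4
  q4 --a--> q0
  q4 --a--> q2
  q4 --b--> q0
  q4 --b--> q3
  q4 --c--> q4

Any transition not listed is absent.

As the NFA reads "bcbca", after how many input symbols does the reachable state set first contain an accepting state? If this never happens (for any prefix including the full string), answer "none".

2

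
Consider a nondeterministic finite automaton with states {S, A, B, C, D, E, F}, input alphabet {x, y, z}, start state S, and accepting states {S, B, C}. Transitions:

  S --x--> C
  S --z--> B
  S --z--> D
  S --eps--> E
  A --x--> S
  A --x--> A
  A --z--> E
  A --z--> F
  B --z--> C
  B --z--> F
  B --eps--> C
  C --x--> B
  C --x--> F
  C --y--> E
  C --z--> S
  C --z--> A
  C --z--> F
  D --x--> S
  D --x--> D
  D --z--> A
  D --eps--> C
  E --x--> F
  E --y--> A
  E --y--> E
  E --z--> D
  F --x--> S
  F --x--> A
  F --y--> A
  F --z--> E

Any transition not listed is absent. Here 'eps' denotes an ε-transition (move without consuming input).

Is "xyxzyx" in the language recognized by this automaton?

Start: ε-closure({S}) = {S, E}.
Read 'x': {S, E} → {C, F}.
Read 'y': {C, F} → {A, E}.
Read 'x': {A, E} → {S, A, E, F}.
Read 'z': {S, A, E, F} → {B, C, D, E, F}.
Read 'y': {B, C, D, E, F} → {A, E}.
Read 'x': {A, E} → {S, A, E, F}.
The final set {S, A, E, F} contains the accepting state S.

Yes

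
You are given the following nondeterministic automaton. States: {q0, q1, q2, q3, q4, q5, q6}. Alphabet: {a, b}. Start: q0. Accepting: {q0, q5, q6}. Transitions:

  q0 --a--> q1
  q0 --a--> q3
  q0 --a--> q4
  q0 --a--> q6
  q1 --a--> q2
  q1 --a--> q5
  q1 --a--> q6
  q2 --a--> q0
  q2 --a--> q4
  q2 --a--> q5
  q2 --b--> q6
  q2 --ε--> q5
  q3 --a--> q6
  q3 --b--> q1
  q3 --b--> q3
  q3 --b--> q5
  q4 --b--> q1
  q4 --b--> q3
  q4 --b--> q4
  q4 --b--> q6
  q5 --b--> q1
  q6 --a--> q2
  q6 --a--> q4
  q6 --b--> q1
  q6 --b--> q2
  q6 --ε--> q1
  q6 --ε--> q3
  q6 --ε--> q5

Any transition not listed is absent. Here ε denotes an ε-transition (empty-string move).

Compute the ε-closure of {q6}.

Begin with {q6}.
ε-move q6 → q1; add q1.
ε-move q6 → q3; add q3.
ε-move q6 → q5; add q5.

{q1, q3, q5, q6}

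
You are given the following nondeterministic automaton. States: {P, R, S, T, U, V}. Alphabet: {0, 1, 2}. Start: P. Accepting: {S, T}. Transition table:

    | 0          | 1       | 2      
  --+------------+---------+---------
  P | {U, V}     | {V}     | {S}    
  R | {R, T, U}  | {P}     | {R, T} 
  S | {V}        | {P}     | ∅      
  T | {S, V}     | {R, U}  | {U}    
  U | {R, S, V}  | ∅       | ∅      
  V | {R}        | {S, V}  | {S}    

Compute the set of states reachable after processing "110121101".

Start in {P}.
Read '1': P→{V}; now {V}.
Read '1': V→{S, V}; now {S, V}.
Read '0': S→{V}, V→{R}; now {R, V}.
Read '1': R→{P}, V→{S, V}; now {P, S, V}.
Read '2': P→{S}, S→∅, V→{S}; now {S}.
Read '1': S→{P}; now {P}.
Read '1': P→{V}; now {V}.
Read '0': V→{R}; now {R}.
Read '1': R→{P}; now {P}.

{P}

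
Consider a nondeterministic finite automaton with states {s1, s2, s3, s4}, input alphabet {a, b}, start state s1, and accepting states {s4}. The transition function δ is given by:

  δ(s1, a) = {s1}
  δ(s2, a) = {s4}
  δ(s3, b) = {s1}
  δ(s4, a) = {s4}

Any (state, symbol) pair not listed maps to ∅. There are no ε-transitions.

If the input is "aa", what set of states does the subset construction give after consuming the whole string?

{s1}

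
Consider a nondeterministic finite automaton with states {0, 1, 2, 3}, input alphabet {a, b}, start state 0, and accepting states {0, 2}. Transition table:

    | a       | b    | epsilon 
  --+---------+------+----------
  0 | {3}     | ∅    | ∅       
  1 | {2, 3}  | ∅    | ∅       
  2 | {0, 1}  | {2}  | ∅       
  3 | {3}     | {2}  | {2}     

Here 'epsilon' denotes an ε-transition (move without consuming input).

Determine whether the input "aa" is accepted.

Start in {0}.
Read 'a': 0→{3}; union {3}; ε-closure = {2, 3}.
Read 'a': 2→{0, 1}, 3→{3}; union {0, 1, 3}; ε-closure = {0, 1, 2, 3}.
The final set {0, 1, 2, 3} contains the accepting states 0, 2.

Yes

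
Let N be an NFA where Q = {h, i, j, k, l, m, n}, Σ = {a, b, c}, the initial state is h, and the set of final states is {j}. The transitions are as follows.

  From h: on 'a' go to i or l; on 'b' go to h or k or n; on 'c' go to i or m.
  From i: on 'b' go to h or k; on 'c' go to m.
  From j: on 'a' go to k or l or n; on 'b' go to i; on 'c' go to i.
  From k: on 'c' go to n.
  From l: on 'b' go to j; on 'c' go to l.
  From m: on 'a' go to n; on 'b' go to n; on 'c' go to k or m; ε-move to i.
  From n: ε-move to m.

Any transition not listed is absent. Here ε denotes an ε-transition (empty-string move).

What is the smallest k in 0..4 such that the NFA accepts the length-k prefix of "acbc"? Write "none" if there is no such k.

Start in {h}.
Read 'a': {h} → {i, l}.
Read 'c': {i, l} → {i, l, m}.
Read 'b': {i, l, m} → {h, i, j, k, m, n}.
None of the earlier sets intersect F, but {h, i, j, k, m, n} does.

3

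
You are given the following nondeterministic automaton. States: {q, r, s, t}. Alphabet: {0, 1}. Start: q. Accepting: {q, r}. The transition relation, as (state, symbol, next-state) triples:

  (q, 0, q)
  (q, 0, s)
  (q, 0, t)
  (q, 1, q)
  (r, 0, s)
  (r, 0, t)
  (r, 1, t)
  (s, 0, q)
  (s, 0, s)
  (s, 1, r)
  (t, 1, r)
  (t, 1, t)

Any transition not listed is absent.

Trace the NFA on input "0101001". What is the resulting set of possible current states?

{q, r, t}

Start in {q}.
Read '0': q→{q, s, t}; now {q, s, t}.
Read '1': q→{q}, s→{r}, t→{r, t}; now {q, r, t}.
Read '0': q→{q, s, t}, r→{s, t}, t→∅; now {q, s, t}.
Read '1': q→{q}, s→{r}, t→{r, t}; now {q, r, t}.
Read '0': q→{q, s, t}, r→{s, t}, t→∅; now {q, s, t}.
Read '0': q→{q, s, t}, s→{q, s}, t→∅; now {q, s, t}.
Read '1': q→{q}, s→{r}, t→{r, t}; now {q, r, t}.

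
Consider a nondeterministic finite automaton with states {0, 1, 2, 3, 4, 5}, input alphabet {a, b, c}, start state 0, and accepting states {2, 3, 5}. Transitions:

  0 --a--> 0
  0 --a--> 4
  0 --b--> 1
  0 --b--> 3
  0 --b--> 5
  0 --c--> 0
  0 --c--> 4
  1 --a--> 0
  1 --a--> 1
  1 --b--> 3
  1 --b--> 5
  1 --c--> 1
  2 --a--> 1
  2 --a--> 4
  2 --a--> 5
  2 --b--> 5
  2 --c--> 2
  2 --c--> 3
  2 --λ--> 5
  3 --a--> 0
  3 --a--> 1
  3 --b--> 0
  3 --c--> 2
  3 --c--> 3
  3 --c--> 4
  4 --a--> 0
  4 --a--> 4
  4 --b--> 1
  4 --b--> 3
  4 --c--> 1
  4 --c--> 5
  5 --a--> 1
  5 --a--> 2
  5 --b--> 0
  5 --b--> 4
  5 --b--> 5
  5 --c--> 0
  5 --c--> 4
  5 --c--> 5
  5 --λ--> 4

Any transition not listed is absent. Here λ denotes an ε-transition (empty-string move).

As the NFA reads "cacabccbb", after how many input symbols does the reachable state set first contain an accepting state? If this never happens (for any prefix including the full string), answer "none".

Start in {0}.
Read 'c': {0} → {0, 4}.
Read 'a': {0, 4} → {0, 4}.
Read 'c': {0, 4} → {0, 1, 4, 5}.
None of the earlier sets intersect F, but {0, 1, 4, 5} does.

3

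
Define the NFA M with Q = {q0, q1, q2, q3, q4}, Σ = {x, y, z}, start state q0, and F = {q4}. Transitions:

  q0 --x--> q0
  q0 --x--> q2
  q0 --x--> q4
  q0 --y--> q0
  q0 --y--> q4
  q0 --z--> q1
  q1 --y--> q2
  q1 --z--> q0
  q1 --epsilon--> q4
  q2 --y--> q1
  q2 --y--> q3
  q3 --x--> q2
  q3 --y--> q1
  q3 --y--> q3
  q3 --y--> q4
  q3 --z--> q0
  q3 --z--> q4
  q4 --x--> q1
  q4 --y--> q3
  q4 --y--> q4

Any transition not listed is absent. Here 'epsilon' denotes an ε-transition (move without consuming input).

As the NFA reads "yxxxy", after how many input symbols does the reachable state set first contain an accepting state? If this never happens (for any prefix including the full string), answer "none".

Start in {q0}.
Read 'y': {q0} → {q0, q4}.
None of the earlier sets intersect F, but {q0, q4} does.

1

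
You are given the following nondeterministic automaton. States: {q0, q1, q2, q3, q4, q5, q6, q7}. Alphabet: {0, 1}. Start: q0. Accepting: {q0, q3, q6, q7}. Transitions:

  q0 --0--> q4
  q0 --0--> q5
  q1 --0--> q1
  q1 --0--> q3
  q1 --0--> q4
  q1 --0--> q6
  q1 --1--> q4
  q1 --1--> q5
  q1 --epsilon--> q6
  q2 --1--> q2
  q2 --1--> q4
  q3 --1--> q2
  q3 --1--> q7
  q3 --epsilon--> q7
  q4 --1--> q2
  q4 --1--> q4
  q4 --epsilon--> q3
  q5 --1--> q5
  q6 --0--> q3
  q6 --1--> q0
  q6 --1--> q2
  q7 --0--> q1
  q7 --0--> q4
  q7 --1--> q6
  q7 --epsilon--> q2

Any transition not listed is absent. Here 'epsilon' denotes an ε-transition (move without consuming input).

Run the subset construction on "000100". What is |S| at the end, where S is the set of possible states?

Start in {q0}.
Read '0': {q0} → {q2, q3, q4, q5, q7}.
Read '0': {q2, q3, q4, q5, q7} → {q1, q2, q3, q4, q6, q7}.
Read '0': {q1, q2, q3, q4, q6, q7} → {q1, q2, q3, q4, q6, q7}.
Read '1': {q1, q2, q3, q4, q6, q7} → {q0, q2, q3, q4, q5, q6, q7}.
Read '0': {q0, q2, q3, q4, q5, q6, q7} → {q1, q2, q3, q4, q5, q6, q7}.
Read '0': {q1, q2, q3, q4, q5, q6, q7} → {q1, q2, q3, q4, q6, q7}.
That set has 6 states.

6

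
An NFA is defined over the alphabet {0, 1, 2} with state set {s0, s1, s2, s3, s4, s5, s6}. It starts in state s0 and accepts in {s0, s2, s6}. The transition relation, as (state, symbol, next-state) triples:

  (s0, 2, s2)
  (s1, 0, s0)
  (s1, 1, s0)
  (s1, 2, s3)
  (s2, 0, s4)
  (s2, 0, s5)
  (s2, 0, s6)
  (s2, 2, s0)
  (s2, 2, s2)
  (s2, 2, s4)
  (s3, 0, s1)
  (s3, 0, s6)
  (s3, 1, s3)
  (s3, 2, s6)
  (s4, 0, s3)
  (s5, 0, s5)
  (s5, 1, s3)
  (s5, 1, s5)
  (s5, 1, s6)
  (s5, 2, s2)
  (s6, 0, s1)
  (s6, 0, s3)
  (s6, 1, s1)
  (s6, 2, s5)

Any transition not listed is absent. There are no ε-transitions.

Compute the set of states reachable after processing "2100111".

Start in {s0}.
Read '2': {s0} → {s2}.
Read '1': {s2} → ∅.
The set is empty and remains empty for the remaining 5 symbols.

∅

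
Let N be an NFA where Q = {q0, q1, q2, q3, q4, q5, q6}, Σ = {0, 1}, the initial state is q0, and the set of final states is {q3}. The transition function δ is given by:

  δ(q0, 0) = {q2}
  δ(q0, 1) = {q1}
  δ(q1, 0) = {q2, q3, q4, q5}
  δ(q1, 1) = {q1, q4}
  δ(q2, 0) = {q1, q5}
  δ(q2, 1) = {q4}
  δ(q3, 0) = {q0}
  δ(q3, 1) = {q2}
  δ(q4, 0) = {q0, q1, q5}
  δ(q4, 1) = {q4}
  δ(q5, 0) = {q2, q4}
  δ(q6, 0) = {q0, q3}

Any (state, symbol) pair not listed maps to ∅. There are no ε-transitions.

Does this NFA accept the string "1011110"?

No

Start in {q0}.
Read '1': {q0} → {q1}.
Read '0': {q1} → {q2, q3, q4, q5}.
Read '1': {q2, q3, q4, q5} → {q2, q4}.
Read '1': {q2, q4} → {q4}.
Read '1': {q4} → {q4}.
Read '1': {q4} → {q4}.
Read '0': {q4} → {q0, q1, q5}.
The final set {q0, q1, q5} contains no accepting state.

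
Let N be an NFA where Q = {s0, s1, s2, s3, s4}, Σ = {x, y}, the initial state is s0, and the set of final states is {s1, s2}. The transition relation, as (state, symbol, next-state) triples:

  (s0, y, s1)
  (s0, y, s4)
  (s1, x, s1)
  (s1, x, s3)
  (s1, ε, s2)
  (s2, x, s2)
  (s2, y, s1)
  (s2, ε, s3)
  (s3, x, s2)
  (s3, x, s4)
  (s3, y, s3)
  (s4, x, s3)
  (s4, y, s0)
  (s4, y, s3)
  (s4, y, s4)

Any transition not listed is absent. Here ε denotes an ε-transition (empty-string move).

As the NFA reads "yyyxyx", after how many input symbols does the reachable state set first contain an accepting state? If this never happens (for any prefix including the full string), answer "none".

1

Start in {s0}.
Read 'y': s0→{s1, s4}; union {s1, s4}; ε-closure = {s1, s2, s3, s4}.
None of the earlier sets intersect F, but {s1, s2, s3, s4} does.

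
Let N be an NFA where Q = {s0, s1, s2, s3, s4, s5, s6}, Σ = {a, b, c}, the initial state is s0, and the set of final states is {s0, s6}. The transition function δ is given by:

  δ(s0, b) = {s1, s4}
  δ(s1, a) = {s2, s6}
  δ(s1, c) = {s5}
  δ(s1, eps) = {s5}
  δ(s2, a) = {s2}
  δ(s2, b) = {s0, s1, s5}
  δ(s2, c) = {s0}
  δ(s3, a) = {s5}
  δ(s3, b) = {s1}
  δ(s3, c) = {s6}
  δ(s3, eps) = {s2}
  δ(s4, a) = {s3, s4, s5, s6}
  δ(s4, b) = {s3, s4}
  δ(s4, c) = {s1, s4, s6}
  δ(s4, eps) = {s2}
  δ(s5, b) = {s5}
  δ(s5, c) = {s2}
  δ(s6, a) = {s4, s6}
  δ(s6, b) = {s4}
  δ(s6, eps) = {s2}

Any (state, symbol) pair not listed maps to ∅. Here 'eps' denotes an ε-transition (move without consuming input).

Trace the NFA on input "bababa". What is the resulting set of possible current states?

Start in {s0}.
Read 'b': {s0} → {s1, s2, s4, s5}.
Read 'a': {s1, s2, s4, s5} → {s2, s3, s4, s5, s6}.
Read 'b': {s2, s3, s4, s5, s6} → {s0, s1, s2, s3, s4, s5}.
Read 'a': {s0, s1, s2, s3, s4, s5} → {s2, s3, s4, s5, s6}.
Read 'b': {s2, s3, s4, s5, s6} → {s0, s1, s2, s3, s4, s5}.
Read 'a': {s0, s1, s2, s3, s4, s5} → {s2, s3, s4, s5, s6}.

{s2, s3, s4, s5, s6}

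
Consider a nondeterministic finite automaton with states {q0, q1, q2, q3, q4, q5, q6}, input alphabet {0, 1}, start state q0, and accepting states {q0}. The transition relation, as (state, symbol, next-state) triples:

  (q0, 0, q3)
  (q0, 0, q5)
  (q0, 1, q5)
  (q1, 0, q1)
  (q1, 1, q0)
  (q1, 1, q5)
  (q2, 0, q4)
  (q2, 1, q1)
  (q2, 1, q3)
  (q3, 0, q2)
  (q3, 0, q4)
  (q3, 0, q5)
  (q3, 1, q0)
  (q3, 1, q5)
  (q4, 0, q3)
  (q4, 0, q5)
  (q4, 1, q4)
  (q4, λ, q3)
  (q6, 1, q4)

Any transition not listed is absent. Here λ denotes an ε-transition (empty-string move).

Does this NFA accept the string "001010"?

No

Start in {q0}.
Read '0': q0→{q3, q5}; now {q3, q5}.
Read '0': q3→{q2, q4, q5}, q5→∅; union {q2, q4, q5}; ε-closure = {q2, q3, q4, q5}.
Read '1': q2→{q1, q3}, q3→{q0, q5}, q4→{q4}, q5→∅; now {q0, q1, q3, q4, q5}.
Read '0': q0→{q3, q5}, q1→{q1}, q3→{q2, q4, q5}, q4→{q3, q5}, q5→∅; now {q1, q2, q3, q4, q5}.
Read '1': q1→{q0, q5}, q2→{q1, q3}, q3→{q0, q5}, q4→{q4}, q5→∅; now {q0, q1, q3, q4, q5}.
Read '0': q0→{q3, q5}, q1→{q1}, q3→{q2, q4, q5}, q4→{q3, q5}, q5→∅; now {q1, q2, q3, q4, q5}.
The final set {q1, q2, q3, q4, q5} contains no accepting state.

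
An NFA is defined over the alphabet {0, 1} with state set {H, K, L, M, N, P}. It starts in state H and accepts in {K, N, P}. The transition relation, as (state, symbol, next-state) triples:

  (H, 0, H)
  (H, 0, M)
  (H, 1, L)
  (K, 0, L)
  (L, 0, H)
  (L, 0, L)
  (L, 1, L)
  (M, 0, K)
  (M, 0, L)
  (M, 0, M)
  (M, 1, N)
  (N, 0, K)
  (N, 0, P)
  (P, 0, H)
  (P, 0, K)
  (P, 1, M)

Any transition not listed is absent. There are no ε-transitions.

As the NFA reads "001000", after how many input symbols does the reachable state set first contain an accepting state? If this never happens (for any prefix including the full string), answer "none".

Start in {H}.
Read '0': H→{H, M}; now {H, M}.
Read '0': H→{H, M}, M→{K, L, M}; now {H, K, L, M}.
None of the earlier sets intersect F, but {H, K, L, M} does.

2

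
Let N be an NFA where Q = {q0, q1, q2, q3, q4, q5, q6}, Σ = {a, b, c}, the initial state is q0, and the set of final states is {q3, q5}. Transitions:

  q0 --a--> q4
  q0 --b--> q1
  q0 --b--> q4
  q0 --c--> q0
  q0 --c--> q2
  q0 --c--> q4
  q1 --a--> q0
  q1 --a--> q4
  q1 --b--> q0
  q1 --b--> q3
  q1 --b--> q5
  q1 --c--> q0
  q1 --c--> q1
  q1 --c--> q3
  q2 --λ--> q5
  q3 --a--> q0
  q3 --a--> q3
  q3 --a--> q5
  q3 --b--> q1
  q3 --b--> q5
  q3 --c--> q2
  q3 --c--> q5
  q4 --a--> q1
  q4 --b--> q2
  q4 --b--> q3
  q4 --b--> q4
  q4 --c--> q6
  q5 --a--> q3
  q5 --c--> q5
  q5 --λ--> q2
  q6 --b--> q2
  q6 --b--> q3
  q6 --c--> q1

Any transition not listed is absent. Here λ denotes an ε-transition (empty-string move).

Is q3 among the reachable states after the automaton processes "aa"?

Start in {q0}.
Read 'a': {q0} → {q4}.
Read 'a': {q4} → {q1}.
State q3 is not in {q1}.

No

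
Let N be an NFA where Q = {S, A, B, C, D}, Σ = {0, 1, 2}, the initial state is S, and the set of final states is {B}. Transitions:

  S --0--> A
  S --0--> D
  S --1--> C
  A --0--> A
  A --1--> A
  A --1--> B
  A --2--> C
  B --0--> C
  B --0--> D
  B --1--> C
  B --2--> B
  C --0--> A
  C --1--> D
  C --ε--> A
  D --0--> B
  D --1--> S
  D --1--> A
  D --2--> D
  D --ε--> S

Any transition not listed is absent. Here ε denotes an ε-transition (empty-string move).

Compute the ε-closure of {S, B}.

Begin with {S, B}.
No ε-moves leave this set, so the closure equals the set itself.

{S, B}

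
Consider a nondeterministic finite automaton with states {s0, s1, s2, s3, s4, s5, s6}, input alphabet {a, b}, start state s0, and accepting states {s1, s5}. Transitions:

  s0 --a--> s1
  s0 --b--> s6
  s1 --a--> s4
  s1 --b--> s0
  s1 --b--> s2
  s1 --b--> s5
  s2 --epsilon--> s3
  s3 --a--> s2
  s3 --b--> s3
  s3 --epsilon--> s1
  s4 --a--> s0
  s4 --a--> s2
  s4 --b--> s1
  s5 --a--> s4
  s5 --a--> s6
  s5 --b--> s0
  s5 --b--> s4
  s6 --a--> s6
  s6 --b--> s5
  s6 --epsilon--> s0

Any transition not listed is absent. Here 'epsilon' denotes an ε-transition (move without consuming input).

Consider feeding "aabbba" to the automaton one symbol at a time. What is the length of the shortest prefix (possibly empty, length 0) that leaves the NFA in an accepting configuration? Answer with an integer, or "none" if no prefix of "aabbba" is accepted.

1

Start in {s0}.
Read 'a': s0→{s1}; now {s1}.
None of the earlier sets intersect F, but {s1} does.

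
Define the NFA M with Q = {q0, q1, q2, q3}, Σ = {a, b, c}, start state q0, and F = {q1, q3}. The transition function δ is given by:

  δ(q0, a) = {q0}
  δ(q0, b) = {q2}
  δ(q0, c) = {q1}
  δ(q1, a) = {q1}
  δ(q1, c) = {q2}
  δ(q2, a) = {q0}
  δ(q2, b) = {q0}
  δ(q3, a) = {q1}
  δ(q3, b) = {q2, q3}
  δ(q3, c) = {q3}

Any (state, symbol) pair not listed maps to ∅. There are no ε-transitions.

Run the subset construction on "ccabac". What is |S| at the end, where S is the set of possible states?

1

Start in {q0}.
Read 'c': {q0} → {q1}.
Read 'c': {q1} → {q2}.
Read 'a': {q2} → {q0}.
Read 'b': {q0} → {q2}.
Read 'a': {q2} → {q0}.
Read 'c': {q0} → {q1}.
That set has 1 state.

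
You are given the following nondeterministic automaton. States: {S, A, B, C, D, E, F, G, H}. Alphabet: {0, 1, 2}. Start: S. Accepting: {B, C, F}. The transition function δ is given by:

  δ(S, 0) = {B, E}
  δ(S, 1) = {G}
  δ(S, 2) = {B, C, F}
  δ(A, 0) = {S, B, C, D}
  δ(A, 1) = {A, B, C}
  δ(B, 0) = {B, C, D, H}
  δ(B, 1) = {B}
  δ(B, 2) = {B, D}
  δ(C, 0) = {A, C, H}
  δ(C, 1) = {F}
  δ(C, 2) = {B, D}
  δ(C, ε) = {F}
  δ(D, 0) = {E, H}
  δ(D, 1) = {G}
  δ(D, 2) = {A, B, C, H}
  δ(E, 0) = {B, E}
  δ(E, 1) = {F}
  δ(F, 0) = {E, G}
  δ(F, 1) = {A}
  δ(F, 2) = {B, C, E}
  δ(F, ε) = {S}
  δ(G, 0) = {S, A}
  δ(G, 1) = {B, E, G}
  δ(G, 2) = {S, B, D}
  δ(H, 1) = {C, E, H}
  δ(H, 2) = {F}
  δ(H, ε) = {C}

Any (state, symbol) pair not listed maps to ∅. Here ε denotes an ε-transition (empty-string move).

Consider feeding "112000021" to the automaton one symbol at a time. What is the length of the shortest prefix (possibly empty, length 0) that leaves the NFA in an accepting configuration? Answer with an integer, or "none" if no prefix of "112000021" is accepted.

2

Start in {S}.
Read '1': {S} → {G}.
Read '1': {G} → {B, E, G}.
None of the earlier sets intersect F, but {B, E, G} does.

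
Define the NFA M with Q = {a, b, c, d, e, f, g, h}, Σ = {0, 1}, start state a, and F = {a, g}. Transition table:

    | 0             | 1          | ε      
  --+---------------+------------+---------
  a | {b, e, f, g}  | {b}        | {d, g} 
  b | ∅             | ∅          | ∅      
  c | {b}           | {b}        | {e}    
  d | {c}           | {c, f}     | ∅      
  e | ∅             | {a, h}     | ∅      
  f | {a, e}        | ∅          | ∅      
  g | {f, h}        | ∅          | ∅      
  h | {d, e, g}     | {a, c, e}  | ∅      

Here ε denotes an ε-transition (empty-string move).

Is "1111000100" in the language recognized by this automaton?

Yes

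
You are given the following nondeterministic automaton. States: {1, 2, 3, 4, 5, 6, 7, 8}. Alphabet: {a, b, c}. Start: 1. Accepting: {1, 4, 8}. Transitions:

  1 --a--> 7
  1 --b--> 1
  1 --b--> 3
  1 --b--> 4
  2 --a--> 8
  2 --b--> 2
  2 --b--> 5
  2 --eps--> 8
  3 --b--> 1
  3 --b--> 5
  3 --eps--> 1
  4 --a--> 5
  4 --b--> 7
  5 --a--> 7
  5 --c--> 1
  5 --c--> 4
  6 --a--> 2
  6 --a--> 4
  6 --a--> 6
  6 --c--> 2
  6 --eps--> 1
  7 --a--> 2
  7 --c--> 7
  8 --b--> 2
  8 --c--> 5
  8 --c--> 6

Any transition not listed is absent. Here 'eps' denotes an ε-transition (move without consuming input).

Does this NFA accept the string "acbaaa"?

No

Start in {1}.
Read 'a': {1} → {7}.
Read 'c': {7} → {7}.
Read 'b': {7} → ∅.
The set is empty and remains empty for the remaining 3 symbols.
The final set ∅ contains no accepting state.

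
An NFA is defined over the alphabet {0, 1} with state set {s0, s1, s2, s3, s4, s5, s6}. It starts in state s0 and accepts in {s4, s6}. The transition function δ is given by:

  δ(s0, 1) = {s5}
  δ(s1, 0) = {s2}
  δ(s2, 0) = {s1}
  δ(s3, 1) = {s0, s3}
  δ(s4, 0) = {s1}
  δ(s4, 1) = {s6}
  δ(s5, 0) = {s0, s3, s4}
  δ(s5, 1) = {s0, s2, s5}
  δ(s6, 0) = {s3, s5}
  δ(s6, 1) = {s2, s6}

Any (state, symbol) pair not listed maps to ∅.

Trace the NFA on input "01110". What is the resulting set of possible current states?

Start in {s0}.
Read '0': {s0} → ∅.
The set is empty and remains empty for the remaining 4 symbols.

∅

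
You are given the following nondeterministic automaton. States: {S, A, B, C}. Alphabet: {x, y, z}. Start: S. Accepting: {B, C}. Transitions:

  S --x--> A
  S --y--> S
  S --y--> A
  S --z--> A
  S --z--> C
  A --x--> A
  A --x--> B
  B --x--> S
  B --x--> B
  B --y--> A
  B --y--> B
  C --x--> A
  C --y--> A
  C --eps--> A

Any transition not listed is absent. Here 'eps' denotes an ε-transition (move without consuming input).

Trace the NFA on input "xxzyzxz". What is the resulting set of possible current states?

∅

Start in {S}.
Read 'x': {S} → {A}.
Read 'x': {A} → {A, B}.
Read 'z': {A, B} → ∅.
The set is empty and remains empty for the remaining 4 symbols.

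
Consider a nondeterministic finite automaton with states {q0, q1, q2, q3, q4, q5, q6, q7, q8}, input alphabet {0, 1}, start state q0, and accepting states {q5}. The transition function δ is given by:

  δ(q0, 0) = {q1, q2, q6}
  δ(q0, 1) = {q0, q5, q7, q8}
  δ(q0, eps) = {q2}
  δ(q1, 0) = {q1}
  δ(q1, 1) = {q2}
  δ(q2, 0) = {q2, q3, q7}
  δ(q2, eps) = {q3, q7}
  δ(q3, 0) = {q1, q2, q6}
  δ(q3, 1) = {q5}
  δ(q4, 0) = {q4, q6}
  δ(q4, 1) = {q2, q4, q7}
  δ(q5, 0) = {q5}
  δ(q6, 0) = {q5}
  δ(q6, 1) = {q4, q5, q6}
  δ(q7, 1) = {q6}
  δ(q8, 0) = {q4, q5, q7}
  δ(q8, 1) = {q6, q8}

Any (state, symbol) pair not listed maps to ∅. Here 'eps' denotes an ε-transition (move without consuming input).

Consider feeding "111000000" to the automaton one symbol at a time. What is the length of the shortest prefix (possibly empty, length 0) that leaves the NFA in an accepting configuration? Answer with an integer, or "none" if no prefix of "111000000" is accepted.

1

Start: ε-closure({q0}) = {q0, q2, q3, q7}.
Read '1': {q0, q2, q3, q7} → {q0, q2, q3, q5, q6, q7, q8}.
None of the earlier sets intersect F, but {q0, q2, q3, q5, q6, q7, q8} does.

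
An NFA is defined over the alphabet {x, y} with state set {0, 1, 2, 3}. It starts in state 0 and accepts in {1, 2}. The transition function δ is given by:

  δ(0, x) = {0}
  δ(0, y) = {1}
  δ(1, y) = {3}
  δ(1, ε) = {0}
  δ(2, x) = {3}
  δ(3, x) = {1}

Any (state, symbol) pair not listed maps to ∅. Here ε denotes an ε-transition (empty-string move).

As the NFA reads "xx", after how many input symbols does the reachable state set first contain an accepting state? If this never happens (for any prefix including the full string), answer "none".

none

Start in {0}.
Read 'x': 0→{0}; now {0}.
Read 'x': 0→{0}; now {0}.
No reachable set along the way intersects F.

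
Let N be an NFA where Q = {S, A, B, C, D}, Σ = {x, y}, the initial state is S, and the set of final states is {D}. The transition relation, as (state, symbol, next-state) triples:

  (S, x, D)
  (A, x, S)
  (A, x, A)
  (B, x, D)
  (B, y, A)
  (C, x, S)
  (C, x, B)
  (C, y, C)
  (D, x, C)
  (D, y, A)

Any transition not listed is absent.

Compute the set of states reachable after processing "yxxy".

Start in {S}.
Read 'y': S→∅; now ∅.
The set is empty and remains empty for the remaining 3 symbols.

∅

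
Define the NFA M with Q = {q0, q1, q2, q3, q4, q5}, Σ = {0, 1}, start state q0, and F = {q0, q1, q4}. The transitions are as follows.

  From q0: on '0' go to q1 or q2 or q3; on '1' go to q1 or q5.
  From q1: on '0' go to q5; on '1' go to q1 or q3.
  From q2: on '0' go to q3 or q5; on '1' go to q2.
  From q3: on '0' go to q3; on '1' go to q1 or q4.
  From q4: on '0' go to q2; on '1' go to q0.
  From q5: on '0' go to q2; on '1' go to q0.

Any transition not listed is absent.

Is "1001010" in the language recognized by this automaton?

Yes

Start in {q0}.
Read '1': {q0} → {q1, q5}.
Read '0': {q1, q5} → {q2, q5}.
Read '0': {q2, q5} → {q2, q3, q5}.
Read '1': {q2, q3, q5} → {q0, q1, q2, q4}.
Read '0': {q0, q1, q2, q4} → {q1, q2, q3, q5}.
Read '1': {q1, q2, q3, q5} → {q0, q1, q2, q3, q4}.
Read '0': {q0, q1, q2, q3, q4} → {q1, q2, q3, q5}.
The final set {q1, q2, q3, q5} contains the accepting state q1.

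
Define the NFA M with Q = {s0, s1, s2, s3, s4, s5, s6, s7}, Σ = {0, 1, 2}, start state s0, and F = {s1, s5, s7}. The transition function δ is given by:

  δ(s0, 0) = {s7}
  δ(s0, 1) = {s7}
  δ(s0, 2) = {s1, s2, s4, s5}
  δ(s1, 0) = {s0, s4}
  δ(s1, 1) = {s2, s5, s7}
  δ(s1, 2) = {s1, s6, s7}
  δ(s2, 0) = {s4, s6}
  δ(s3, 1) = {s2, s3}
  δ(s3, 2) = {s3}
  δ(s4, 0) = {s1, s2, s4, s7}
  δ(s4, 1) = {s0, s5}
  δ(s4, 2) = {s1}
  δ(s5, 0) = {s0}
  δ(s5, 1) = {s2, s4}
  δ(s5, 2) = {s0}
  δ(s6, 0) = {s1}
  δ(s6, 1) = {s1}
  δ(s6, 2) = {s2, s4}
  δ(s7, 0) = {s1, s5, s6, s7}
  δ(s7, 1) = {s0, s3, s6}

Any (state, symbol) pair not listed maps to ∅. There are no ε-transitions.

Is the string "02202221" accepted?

Start in {s0}.
Read '0': {s0} → {s7}.
Read '2': {s7} → ∅.
The set is empty and remains empty for the remaining 6 symbols.
The final set ∅ contains no accepting state.

No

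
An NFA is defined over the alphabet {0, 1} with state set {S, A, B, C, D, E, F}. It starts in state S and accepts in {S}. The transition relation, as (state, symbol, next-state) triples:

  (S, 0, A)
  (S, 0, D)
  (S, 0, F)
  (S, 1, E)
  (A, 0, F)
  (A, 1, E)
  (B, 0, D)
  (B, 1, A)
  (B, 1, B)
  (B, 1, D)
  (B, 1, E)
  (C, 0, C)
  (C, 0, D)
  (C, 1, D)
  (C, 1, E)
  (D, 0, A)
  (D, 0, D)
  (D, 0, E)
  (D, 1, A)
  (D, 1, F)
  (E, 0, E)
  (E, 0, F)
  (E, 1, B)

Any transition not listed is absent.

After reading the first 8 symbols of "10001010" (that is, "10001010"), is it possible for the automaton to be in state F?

Yes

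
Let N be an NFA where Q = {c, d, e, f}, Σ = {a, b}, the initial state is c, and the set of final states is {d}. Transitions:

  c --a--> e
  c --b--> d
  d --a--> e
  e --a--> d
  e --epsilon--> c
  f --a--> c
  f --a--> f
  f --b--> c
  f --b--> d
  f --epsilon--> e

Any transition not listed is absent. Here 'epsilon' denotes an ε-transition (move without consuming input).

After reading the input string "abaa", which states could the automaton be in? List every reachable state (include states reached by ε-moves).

Start in {c}.
Read 'a': c→{e}; union {e}; ε-closure = {c, e}.
Read 'b': c→{d}, e→∅; now {d}.
Read 'a': d→{e}; union {e}; ε-closure = {c, e}.
Read 'a': c→{e}, e→{d}; union {d, e}; ε-closure = {c, d, e}.

{c, d, e}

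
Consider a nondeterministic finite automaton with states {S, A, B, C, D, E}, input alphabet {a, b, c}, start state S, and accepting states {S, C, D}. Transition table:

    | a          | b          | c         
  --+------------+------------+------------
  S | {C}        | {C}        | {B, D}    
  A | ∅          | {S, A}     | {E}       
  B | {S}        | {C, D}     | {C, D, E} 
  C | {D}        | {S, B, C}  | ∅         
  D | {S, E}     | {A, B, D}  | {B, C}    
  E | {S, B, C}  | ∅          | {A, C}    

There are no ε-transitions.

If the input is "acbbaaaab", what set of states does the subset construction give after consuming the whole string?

∅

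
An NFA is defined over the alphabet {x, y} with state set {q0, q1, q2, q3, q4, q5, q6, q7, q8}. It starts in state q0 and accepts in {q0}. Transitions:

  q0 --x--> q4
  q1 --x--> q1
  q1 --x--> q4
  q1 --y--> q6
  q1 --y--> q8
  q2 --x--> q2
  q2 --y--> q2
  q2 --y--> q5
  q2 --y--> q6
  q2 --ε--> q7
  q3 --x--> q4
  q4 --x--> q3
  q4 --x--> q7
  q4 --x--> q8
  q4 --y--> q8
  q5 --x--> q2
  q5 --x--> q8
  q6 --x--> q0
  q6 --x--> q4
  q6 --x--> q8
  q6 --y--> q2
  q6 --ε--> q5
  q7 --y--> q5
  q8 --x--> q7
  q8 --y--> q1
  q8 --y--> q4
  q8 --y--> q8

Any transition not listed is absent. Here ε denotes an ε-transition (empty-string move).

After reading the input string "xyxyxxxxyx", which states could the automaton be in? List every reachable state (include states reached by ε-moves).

Start in {q0}.
Read 'x': {q0} → {q4}.
Read 'y': {q4} → {q8}.
Read 'x': {q8} → {q7}.
Read 'y': {q7} → {q5}.
Read 'x': {q5} → {q2, q7, q8}.
Read 'x': {q2, q7, q8} → {q2, q7}.
Read 'x': {q2, q7} → {q2, q7}.
Read 'x': {q2, q7} → {q2, q7}.
Read 'y': {q2, q7} → {q2, q5, q6, q7}.
Read 'x': {q2, q5, q6, q7} → {q0, q2, q4, q7, q8}.

{q0, q2, q4, q7, q8}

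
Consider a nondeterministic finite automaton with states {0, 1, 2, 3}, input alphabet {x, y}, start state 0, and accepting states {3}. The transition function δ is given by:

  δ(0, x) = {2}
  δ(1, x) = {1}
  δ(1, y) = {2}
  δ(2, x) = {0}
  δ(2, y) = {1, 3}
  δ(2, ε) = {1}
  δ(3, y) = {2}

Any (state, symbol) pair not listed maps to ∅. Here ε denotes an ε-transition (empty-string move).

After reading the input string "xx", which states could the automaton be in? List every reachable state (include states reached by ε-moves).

{0, 1}

Start in {0}.
Read 'x': 0→{2}; union {2}; ε-closure = {1, 2}.
Read 'x': 1→{1}, 2→{0}; now {0, 1}.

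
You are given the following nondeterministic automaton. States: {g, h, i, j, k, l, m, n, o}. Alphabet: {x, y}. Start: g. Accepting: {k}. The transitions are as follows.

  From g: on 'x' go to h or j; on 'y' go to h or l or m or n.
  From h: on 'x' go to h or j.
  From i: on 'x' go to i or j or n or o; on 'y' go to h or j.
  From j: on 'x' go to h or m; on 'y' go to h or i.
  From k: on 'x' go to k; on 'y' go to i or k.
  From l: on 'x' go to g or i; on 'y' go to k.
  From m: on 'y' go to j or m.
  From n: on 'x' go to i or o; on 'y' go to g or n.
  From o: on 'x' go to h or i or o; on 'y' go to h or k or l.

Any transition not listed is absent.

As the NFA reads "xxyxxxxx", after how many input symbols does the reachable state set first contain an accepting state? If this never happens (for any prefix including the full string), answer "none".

none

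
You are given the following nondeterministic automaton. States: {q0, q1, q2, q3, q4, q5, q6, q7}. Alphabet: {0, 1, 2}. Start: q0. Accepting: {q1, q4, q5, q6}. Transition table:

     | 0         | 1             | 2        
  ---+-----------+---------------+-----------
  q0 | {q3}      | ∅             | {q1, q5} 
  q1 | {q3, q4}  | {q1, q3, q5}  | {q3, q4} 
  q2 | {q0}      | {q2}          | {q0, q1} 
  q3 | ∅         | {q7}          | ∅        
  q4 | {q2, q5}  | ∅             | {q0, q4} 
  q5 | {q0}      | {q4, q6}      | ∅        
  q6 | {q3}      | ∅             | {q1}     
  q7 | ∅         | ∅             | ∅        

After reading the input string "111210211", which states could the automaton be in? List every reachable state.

Start in {q0}.
Read '1': {q0} → ∅.
The set is empty and remains empty for the remaining 8 symbols.

∅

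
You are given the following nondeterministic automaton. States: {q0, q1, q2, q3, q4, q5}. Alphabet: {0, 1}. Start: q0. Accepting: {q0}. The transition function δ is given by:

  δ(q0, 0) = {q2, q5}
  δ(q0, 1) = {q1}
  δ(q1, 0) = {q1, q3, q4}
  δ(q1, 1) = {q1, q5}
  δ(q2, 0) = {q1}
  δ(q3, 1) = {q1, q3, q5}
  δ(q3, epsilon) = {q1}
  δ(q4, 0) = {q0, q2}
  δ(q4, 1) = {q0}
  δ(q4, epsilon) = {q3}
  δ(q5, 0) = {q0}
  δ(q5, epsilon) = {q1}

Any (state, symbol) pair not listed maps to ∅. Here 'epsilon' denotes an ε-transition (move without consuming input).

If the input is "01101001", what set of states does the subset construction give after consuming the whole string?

{q0, q1, q3, q5}

Start in {q0}.
Read '0': q0→{q2, q5}; union {q2, q5}; ε-closure = {q1, q2, q5}.
Read '1': q1→{q1, q5}, q2→∅, q5→∅; now {q1, q5}.
Read '1': q1→{q1, q5}, q5→∅; now {q1, q5}.
Read '0': q1→{q1, q3, q4}, q5→{q0}; now {q0, q1, q3, q4}.
Read '1': q0→{q1}, q1→{q1, q5}, q3→{q1, q3, q5}, q4→{q0}; now {q0, q1, q3, q5}.
Read '0': q0→{q2, q5}, q1→{q1, q3, q4}, q3→∅, q5→{q0}; now {q0, q1, q2, q3, q4, q5}.
Read '0': q0→{q2, q5}, q1→{q1, q3, q4}, q2→{q1}, q3→∅, q4→{q0, q2}, q5→{q0}; now {q0, q1, q2, q3, q4, q5}.
Read '1': q0→{q1}, q1→{q1, q5}, q2→∅, q3→{q1, q3, q5}, q4→{q0}, q5→∅; now {q0, q1, q3, q5}.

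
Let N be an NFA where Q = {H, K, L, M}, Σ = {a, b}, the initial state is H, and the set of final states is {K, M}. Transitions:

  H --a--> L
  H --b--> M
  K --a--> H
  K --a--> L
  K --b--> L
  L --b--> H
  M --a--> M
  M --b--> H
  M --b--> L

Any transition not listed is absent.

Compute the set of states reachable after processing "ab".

Start in {H}.
Read 'a': {H} → {L}.
Read 'b': {L} → {H}.

{H}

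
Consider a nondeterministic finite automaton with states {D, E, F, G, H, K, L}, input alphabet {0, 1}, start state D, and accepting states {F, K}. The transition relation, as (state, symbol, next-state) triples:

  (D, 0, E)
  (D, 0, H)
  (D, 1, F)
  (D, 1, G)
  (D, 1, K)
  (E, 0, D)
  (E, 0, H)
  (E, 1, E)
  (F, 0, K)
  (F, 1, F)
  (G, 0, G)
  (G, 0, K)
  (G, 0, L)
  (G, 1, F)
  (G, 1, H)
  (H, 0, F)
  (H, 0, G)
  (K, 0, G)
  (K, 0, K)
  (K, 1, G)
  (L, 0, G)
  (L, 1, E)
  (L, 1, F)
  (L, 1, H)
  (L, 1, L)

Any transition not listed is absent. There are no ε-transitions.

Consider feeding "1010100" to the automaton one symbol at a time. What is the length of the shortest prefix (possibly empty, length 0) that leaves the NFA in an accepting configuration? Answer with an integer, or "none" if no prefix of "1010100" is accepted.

1

Start in {D}.
Read '1': D→{F, G, K}; now {F, G, K}.
None of the earlier sets intersect F, but {F, G, K} does.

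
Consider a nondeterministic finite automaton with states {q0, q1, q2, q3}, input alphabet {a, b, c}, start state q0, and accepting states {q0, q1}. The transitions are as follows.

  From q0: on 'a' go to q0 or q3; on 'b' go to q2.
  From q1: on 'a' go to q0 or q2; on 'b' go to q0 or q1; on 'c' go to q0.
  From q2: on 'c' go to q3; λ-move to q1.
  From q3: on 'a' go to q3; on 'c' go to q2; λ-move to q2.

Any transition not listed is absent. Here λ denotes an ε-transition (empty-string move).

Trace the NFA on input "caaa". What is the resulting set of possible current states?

∅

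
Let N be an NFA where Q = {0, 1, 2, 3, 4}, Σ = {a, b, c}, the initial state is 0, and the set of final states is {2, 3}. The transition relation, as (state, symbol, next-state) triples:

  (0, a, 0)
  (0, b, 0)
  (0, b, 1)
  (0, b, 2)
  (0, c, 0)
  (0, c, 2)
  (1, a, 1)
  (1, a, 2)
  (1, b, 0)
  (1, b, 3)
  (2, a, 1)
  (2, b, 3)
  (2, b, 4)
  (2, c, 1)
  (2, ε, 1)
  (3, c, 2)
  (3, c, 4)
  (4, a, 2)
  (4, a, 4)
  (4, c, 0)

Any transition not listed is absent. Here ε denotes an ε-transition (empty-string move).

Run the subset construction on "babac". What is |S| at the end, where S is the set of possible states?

Start in {0}.
Read 'b': 0→{0, 1, 2}; now {0, 1, 2}.
Read 'a': 0→{0}, 1→{1, 2}, 2→{1}; now {0, 1, 2}.
Read 'b': 0→{0, 1, 2}, 1→{0, 3}, 2→{3, 4}; now {0, 1, 2, 3, 4}.
Read 'a': 0→{0}, 1→{1, 2}, 2→{1}, 3→∅, 4→{2, 4}; now {0, 1, 2, 4}.
Read 'c': 0→{0, 2}, 1→∅, 2→{1}, 4→{0}; now {0, 1, 2}.
That set has 3 states.

3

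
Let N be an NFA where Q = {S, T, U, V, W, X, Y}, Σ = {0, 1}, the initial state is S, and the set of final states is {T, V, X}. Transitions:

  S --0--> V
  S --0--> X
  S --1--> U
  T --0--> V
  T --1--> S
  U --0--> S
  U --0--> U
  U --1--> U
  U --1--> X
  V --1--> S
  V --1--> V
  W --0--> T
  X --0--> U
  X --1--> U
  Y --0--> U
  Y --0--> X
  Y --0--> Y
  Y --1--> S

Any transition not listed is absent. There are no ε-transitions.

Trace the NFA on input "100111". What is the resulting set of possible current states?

Start in {S}.
Read '1': S→{U}; now {U}.
Read '0': U→{S, U}; now {S, U}.
Read '0': S→{V, X}, U→{S, U}; now {S, U, V, X}.
Read '1': S→{U}, U→{U, X}, V→{S, V}, X→{U}; now {S, U, V, X}.
Read '1': S→{U}, U→{U, X}, V→{S, V}, X→{U}; now {S, U, V, X}.
Read '1': S→{U}, U→{U, X}, V→{S, V}, X→{U}; now {S, U, V, X}.

{S, U, V, X}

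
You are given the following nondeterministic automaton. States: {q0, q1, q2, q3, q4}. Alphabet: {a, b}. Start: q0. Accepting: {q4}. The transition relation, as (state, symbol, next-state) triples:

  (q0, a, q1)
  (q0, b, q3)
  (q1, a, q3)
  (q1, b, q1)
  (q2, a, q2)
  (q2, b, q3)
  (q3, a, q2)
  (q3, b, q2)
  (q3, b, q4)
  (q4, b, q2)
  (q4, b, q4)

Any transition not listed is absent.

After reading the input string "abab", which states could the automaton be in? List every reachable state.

Start in {q0}.
Read 'a': q0→{q1}; now {q1}.
Read 'b': q1→{q1}; now {q1}.
Read 'a': q1→{q3}; now {q3}.
Read 'b': q3→{q2, q4}; now {q2, q4}.

{q2, q4}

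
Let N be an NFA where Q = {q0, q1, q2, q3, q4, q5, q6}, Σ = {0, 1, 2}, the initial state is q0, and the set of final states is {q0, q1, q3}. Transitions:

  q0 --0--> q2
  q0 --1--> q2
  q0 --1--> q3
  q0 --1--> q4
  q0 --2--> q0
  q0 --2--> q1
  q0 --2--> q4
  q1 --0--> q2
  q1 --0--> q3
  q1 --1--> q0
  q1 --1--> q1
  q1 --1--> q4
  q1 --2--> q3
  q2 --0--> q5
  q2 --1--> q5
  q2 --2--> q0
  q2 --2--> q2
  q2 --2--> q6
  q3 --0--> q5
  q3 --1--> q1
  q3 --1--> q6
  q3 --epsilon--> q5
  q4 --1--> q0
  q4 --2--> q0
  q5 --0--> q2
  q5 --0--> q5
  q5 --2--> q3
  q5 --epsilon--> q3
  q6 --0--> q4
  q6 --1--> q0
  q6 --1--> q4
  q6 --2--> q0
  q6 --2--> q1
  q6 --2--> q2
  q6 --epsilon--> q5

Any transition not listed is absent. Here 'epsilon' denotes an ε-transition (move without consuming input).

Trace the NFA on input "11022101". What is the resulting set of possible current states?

{q0, q1, q3, q5, q6}

Start in {q0}.
Read '1': {q0} → {q2, q3, q4, q5}.
Read '1': {q2, q3, q4, q5} → {q0, q1, q3, q5, q6}.
Read '0': {q0, q1, q3, q5, q6} → {q2, q3, q4, q5}.
Read '2': {q2, q3, q4, q5} → {q0, q2, q3, q5, q6}.
Read '2': {q0, q2, q3, q5, q6} → {q0, q1, q2, q3, q4, q5, q6}.
Read '1': {q0, q1, q2, q3, q4, q5, q6} → {q0, q1, q2, q3, q4, q5, q6}.
Read '0': {q0, q1, q2, q3, q4, q5, q6} → {q2, q3, q4, q5}.
Read '1': {q2, q3, q4, q5} → {q0, q1, q3, q5, q6}.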